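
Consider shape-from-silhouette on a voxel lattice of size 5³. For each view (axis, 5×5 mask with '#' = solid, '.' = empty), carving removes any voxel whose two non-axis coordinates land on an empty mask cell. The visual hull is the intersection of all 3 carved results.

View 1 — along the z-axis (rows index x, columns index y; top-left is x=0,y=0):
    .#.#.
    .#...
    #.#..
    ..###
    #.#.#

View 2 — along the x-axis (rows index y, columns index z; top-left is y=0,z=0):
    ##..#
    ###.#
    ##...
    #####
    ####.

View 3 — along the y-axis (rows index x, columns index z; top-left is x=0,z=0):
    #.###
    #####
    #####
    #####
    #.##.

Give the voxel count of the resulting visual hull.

initial block: 5^3 = 125
  1. axis=2 (XY plane), |mask|=11  ⇒  voxels=55
  2. axis=0 (YZ plane), |mask|=18  ⇒  voxels=38
  3. axis=1 (XZ plane), |mask|=22  ⇒  voxels=32

remaining voxels: 32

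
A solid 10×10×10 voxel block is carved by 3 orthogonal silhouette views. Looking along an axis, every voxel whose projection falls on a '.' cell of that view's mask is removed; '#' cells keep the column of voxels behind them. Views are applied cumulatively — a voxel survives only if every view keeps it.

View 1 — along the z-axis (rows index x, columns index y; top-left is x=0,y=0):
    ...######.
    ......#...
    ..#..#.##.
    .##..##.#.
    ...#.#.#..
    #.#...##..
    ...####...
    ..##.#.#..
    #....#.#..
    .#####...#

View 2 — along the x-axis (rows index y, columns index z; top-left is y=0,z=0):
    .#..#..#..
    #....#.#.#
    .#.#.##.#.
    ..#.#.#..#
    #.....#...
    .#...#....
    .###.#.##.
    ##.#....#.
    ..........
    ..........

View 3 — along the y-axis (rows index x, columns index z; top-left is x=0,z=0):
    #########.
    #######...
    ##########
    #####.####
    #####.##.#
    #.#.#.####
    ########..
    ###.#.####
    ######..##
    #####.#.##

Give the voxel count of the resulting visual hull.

before carving: 1000 voxels (10×10×10)
carve view 1 (along z, XY-mask fill 40/100): 400 voxels remain
carve view 2 (along x, YZ-mask fill 30/100): 135 voxels remain
carve view 3 (along y, XZ-mask fill 82/100): 106 voxels remain

voxel count = 106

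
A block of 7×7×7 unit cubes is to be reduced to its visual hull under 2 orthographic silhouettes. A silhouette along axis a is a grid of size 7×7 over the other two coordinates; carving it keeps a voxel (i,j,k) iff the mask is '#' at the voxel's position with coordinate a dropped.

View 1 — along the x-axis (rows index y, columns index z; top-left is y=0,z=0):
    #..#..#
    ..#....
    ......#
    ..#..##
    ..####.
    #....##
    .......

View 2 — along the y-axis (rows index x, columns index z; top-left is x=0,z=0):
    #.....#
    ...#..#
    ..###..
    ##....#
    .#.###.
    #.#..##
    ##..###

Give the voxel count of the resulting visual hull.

52 voxels

before carving: 343 voxels (7×7×7)
carve view 1 (along x, YZ-mask fill 15/49): 105 voxels remain
carve view 2 (along y, XZ-mask fill 23/49): 52 voxels remain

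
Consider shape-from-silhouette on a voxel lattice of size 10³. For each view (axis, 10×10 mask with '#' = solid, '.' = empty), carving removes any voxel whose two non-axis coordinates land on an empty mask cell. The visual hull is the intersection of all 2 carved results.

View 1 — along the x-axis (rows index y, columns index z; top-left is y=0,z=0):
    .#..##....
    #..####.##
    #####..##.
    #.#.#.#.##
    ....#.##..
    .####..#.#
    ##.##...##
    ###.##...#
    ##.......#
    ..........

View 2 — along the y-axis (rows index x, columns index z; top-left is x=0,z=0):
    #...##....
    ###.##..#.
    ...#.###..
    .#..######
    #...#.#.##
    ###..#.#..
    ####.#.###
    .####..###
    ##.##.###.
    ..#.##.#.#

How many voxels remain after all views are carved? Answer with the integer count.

voxel count = 272

full grid |V| = 1000
  1. axis=0 (YZ plane), |mask|=47  ⇒  voxels=470
  2. axis=1 (XZ plane), |mask|=57  ⇒  voxels=272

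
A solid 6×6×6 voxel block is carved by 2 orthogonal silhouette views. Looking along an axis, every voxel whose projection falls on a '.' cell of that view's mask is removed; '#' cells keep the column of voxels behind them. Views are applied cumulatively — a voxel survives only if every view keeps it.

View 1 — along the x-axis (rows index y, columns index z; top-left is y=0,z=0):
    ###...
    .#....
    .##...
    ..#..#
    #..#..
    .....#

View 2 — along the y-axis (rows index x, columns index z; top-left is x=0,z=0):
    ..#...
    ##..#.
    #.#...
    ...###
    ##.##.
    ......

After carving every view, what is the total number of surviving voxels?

full grid |V| = 216
[1] x-view keeps 11 columns → grid now 66
[2] y-view keeps 13 columns → grid now 22

|visual hull| = 22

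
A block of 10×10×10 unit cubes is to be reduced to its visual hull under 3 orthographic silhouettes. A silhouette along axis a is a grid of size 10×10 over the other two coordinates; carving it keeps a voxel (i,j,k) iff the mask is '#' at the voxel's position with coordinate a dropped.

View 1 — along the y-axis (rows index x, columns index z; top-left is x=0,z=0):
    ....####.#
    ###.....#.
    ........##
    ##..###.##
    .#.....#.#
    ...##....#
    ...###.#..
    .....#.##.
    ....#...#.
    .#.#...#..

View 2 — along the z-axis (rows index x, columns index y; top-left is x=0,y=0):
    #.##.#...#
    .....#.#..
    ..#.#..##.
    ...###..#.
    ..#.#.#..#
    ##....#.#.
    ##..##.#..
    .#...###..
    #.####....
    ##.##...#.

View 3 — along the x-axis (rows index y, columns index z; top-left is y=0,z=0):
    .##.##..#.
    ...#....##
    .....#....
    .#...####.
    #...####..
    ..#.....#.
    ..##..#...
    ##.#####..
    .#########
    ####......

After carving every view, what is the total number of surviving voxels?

start: 10×10×10 = 1000 voxels
carve view 1 (along y, XZ-mask fill 36/100): 360 voxels remain
carve view 2 (along z, XY-mask fill 42/100): 150 voxels remain
carve view 3 (along x, YZ-mask fill 44/100): 63 voxels remain

|visual hull| = 63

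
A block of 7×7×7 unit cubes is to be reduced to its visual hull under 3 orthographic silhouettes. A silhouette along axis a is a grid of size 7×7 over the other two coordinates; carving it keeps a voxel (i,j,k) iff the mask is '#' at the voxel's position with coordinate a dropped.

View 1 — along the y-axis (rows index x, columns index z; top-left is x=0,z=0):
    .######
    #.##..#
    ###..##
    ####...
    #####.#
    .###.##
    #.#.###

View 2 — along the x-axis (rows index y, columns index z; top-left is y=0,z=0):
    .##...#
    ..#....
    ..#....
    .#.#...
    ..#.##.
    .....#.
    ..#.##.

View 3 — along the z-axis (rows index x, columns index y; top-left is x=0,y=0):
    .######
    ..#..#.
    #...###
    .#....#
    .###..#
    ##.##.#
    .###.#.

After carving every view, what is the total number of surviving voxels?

start: 7×7×7 = 343 voxels
carve view 1 (along y, XZ-mask fill 35/49): 245 voxels remain
carve view 2 (along x, YZ-mask fill 14/49): 74 voxels remain
carve view 3 (along z, XY-mask fill 27/49): 41 voxels remain

voxel count = 41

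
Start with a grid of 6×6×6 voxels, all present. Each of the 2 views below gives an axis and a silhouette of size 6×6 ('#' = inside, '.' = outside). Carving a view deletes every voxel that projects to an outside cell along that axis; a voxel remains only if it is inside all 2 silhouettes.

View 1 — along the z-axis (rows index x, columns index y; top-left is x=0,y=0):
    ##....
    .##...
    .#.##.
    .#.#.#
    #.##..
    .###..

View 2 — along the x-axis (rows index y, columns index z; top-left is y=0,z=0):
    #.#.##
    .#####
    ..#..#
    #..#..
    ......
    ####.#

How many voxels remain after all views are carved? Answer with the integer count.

|visual hull| = 52

before carving: 216 voxels (6×6×6)
  1. axis=2 (XY plane), |mask|=16  ⇒  voxels=96
  2. axis=0 (YZ plane), |mask|=18  ⇒  voxels=52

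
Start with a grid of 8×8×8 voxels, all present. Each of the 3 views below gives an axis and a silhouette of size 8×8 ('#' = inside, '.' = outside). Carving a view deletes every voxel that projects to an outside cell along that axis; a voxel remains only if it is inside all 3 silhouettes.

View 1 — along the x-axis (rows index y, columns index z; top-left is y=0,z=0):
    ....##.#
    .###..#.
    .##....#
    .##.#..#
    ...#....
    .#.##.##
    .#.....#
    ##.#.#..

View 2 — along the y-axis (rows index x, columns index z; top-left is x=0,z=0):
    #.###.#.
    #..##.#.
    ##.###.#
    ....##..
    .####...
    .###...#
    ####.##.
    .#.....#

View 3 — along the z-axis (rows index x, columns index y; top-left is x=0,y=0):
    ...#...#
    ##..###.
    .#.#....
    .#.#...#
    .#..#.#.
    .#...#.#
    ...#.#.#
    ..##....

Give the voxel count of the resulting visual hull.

before carving: 512 voxels (8×8×8)
[1] x-view keeps 26 columns → grid now 208
[2] y-view keeps 33 columns → grid now 112
[3] z-view keeps 23 columns → grid now 44

voxel count = 44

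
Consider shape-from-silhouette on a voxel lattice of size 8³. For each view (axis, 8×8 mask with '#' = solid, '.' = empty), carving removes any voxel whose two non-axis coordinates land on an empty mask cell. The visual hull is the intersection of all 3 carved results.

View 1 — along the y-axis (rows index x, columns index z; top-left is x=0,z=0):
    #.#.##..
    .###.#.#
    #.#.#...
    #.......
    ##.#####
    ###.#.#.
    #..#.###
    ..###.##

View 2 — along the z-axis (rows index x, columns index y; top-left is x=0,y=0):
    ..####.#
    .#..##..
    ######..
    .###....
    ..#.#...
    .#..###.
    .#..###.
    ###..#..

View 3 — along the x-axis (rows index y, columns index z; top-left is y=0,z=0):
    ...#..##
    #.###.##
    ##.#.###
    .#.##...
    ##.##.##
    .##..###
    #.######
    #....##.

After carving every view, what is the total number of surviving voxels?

86 voxels

initial block: 8^3 = 512
V1 y: intersect with XZ mask (35 set) -- 280 left
V2 z: intersect with XY mask (31 set) -- 130 left
V3 x: intersect with YZ mask (39 set) -- 86 left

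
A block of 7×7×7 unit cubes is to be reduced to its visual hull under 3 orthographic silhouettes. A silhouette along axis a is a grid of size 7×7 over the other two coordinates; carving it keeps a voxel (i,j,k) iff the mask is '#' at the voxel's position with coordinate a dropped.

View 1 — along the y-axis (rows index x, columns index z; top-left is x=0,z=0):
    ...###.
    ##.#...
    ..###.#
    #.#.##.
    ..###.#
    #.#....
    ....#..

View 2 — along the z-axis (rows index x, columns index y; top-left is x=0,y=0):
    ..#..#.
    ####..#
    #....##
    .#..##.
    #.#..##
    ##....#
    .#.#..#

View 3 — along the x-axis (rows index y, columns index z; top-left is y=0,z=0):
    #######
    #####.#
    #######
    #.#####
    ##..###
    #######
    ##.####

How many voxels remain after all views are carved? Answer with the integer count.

before carving: 343 voxels (7×7×7)
V1 y: intersect with XZ mask (21 set) -- 147 left
V2 z: intersect with XY mask (23 set) -- 70 left
V3 x: intersect with YZ mask (44 set) -- 64 left

voxel count = 64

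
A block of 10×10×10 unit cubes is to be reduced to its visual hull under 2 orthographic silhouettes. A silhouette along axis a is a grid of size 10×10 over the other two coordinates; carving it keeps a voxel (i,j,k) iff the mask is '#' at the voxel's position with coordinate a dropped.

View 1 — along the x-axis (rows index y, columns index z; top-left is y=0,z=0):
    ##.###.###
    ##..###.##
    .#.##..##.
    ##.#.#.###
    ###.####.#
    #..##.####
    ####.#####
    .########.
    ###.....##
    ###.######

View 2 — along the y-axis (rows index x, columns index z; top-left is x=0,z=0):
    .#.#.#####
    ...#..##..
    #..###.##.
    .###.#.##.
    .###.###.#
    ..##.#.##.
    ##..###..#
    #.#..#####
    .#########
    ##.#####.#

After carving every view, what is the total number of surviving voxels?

voxel count = 466

before carving: 1000 voxels (10×10×10)
V1 x: intersect with YZ mask (73 set) -- 730 left
V2 y: intersect with XZ mask (64 set) -- 466 left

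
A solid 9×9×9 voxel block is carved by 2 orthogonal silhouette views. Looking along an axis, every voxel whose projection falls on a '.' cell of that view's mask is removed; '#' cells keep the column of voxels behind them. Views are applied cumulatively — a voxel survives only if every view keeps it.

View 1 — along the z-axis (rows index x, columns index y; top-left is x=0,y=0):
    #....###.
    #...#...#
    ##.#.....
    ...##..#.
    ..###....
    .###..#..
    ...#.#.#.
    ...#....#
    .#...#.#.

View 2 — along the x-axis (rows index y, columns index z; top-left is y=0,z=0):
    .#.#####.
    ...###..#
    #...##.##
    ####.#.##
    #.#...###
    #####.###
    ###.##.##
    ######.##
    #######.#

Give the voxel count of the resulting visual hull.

before carving: 729 voxels (9×9×9)
after view 1 [z-axis, 28 of 81 cells solid] → remaining = 252
after view 2 [x-axis, 58 of 81 cells solid] → remaining = 183

voxel count = 183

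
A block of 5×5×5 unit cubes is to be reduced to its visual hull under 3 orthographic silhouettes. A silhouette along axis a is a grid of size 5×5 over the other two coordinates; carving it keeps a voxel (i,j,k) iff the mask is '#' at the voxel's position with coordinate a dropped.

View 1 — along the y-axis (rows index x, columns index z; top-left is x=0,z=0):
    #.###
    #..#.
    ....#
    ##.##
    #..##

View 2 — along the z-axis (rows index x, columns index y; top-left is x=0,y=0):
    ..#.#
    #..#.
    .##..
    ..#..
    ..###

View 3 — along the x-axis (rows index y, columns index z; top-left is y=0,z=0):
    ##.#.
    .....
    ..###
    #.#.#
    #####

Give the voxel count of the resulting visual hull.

voxel count = 20

start: 5×5×5 = 125 voxels
[1] y-view keeps 14 columns → grid now 70
[2] z-view keeps 10 columns → grid now 27
[3] x-view keeps 14 columns → grid now 20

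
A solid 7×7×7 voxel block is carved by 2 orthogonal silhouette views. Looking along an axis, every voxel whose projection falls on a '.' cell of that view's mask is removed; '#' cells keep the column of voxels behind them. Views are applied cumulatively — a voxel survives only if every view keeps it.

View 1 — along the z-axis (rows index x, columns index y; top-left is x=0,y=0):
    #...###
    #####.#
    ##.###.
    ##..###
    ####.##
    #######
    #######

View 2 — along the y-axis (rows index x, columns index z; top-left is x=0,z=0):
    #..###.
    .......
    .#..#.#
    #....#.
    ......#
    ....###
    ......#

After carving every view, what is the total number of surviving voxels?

75 voxels

initial block: 7^3 = 343
  1. axis=2 (XY plane), |mask|=40  ⇒  voxels=280
  2. axis=1 (XZ plane), |mask|=14  ⇒  voxels=75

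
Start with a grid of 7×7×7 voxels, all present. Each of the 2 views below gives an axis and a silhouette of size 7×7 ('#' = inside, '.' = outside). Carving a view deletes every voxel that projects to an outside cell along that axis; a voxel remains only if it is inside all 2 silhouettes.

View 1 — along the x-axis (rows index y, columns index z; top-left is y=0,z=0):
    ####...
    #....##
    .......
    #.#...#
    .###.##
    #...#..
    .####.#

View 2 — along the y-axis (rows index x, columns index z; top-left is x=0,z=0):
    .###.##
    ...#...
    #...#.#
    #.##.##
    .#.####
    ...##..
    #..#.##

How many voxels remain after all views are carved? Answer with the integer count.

78 voxels

before carving: 343 voxels (7×7×7)
carve view 1 (along x, YZ-mask fill 22/49): 154 voxels remain
carve view 2 (along y, XZ-mask fill 25/49): 78 voxels remain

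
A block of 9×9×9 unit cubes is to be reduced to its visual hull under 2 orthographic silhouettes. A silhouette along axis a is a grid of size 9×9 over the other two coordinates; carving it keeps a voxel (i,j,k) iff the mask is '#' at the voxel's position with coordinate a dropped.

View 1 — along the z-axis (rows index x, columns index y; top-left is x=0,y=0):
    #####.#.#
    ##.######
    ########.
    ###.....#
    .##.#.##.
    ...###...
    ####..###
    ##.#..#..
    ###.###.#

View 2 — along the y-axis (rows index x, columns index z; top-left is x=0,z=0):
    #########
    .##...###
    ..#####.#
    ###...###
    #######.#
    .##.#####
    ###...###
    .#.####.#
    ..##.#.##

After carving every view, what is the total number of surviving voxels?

initial block: 9^3 = 729
step 1: project along z, AND mask (53/81) → |grid| = 477
step 2: project along y, AND mask (58/81) → |grid| = 337

|visual hull| = 337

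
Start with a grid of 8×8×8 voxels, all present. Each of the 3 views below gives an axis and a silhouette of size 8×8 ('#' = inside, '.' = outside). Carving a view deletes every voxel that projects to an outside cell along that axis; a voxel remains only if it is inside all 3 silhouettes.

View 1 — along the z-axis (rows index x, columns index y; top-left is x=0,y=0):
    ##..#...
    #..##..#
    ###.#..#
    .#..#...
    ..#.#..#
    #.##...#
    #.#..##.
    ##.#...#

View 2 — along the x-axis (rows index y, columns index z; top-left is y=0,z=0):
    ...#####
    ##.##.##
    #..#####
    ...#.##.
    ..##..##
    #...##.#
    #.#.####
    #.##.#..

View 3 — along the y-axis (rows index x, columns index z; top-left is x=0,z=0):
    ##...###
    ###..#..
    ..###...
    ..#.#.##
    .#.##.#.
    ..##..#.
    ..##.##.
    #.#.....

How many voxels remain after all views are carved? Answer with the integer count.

voxel count = 58

before carving: 512 voxels (8×8×8)
step 1: project along z, AND mask (29/64) → |grid| = 232
step 2: project along x, AND mask (38/64) → |grid| = 137
step 3: project along y, AND mask (29/64) → |grid| = 58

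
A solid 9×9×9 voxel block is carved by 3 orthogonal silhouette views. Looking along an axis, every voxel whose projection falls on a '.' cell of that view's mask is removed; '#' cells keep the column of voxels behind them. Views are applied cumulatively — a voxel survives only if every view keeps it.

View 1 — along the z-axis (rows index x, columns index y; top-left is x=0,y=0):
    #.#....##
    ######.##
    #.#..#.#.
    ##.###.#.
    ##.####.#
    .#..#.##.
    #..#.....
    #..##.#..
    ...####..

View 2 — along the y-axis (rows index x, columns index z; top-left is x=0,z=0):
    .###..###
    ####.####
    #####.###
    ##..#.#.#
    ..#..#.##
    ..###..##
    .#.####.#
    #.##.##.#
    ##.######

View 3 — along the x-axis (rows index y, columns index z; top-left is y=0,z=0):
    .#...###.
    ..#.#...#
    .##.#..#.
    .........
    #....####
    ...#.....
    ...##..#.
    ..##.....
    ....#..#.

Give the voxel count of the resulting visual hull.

voxel count = 82

before carving: 729 voxels (9×9×9)
after view 1 [z-axis, 43 of 81 cells solid] → remaining = 387
after view 2 [y-axis, 56 of 81 cells solid] → remaining = 266
after view 3 [x-axis, 24 of 81 cells solid] → remaining = 82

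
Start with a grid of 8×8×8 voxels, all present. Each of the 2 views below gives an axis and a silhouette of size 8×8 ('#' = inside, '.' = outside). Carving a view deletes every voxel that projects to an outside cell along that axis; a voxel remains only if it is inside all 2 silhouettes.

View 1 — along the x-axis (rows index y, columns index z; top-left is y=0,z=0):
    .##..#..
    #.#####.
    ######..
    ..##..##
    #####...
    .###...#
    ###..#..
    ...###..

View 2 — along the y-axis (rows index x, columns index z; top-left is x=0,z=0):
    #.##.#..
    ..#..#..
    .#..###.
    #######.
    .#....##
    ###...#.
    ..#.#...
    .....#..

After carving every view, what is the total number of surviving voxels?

voxel count = 126

before carving: 512 voxels (8×8×8)
  1. axis=0 (YZ plane), |mask|=35  ⇒  voxels=280
  2. axis=1 (XZ plane), |mask|=27  ⇒  voxels=126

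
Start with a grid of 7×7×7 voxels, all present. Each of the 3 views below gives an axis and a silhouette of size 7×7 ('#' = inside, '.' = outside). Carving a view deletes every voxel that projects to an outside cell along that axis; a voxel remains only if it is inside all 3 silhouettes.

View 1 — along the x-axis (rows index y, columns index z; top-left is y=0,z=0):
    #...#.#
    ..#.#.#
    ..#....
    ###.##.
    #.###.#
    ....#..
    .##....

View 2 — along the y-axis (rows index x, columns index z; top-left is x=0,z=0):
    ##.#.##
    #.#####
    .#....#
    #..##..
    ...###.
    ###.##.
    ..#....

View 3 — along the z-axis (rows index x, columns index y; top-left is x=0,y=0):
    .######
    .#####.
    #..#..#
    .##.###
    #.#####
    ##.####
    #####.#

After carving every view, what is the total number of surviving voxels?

before carving: 343 voxels (7×7×7)
V1 x: intersect with YZ mask (20 set) -- 140 left
V2 y: intersect with XZ mask (25 set) -- 70 left
V3 z: intersect with XY mask (37 set) -- 56 left

56 voxels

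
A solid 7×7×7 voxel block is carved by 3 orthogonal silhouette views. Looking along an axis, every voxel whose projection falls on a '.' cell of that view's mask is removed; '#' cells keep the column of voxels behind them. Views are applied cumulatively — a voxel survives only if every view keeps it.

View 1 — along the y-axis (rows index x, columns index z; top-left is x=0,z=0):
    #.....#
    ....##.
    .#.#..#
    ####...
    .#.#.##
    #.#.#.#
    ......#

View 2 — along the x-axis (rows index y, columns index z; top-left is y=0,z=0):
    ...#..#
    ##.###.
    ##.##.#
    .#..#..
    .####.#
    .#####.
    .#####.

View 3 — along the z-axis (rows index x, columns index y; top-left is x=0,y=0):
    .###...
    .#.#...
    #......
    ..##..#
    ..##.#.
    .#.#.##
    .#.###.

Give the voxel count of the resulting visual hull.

before carving: 343 voxels (7×7×7)
  1. axis=1 (XZ plane), |mask|=20  ⇒  voxels=140
  2. axis=0 (YZ plane), |mask|=29  ⇒  voxels=81
  3. axis=2 (XY plane), |mask|=20  ⇒  voxels=30

remaining voxels: 30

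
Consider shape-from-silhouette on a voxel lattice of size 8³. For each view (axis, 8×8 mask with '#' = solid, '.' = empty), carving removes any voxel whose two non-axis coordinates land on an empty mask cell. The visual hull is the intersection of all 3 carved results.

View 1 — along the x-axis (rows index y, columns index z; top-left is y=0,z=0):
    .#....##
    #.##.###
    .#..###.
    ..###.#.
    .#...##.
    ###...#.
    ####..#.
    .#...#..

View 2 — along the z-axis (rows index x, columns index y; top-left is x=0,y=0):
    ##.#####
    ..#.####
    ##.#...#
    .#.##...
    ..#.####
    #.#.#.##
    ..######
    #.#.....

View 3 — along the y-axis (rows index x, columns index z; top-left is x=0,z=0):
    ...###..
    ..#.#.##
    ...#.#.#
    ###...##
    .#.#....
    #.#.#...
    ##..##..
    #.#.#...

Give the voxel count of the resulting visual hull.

initial block: 8^3 = 512
V1 x: intersect with YZ mask (31 set) -- 248 left
V2 z: intersect with XY mask (37 set) -- 137 left
V3 y: intersect with XZ mask (27 set) -- 50 left

remaining voxels: 50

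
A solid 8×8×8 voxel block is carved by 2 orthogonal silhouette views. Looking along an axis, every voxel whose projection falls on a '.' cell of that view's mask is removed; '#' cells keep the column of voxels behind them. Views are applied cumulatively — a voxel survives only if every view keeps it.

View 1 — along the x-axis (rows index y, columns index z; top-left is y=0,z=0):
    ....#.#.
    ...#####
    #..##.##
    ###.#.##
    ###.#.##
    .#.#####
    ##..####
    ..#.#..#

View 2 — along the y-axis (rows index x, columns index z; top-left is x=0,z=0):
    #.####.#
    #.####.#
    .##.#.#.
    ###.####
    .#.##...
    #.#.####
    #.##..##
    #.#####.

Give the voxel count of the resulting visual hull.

full grid |V| = 512
[1] x-view keeps 39 columns → grid now 312
[2] y-view keeps 43 columns → grid now 213

213 voxels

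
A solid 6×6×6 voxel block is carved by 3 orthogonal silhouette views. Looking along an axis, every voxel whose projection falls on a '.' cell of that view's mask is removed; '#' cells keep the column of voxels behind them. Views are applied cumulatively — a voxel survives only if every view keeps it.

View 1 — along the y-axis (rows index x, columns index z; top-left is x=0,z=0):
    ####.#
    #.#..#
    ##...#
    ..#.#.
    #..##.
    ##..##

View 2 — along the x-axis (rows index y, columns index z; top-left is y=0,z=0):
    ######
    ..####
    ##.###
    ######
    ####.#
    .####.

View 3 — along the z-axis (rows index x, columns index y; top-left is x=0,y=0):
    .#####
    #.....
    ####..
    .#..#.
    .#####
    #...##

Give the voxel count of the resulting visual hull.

full grid |V| = 216
  1. axis=1 (XZ plane), |mask|=20  ⇒  voxels=120
  2. axis=0 (YZ plane), |mask|=30  ⇒  voxels=97
  3. axis=2 (XY plane), |mask|=20  ⇒  voxels=57

remaining voxels: 57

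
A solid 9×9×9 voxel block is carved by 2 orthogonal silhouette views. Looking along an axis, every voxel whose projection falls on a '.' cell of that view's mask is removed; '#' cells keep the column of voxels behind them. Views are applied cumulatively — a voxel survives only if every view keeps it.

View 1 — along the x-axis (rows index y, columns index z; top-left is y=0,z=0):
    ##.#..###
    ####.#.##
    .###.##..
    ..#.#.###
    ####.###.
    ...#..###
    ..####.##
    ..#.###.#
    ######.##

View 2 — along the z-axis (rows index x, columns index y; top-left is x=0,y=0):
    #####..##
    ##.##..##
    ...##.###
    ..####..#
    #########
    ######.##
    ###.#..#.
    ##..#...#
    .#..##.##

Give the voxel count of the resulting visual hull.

remaining voxels: 330

full grid |V| = 729
carve view 1 (along x, YZ-mask fill 53/81): 477 voxels remain
carve view 2 (along z, XY-mask fill 54/81): 330 voxels remain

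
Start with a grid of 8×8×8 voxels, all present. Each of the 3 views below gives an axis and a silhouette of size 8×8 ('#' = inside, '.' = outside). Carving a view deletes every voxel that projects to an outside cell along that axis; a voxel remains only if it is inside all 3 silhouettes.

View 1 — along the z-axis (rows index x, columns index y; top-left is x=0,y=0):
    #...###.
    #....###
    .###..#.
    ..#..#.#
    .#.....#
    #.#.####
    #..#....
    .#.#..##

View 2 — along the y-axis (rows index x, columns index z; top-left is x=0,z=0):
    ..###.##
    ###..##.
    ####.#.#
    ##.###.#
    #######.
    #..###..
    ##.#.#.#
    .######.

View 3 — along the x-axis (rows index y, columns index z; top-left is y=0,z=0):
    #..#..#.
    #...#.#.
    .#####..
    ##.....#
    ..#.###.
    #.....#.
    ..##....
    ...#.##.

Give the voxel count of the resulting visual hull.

initial block: 8^3 = 512
after view 1 [z-axis, 29 of 64 cells solid] → remaining = 232
after view 2 [y-axis, 44 of 64 cells solid] → remaining = 154
after view 3 [x-axis, 25 of 64 cells solid] → remaining = 62

62 voxels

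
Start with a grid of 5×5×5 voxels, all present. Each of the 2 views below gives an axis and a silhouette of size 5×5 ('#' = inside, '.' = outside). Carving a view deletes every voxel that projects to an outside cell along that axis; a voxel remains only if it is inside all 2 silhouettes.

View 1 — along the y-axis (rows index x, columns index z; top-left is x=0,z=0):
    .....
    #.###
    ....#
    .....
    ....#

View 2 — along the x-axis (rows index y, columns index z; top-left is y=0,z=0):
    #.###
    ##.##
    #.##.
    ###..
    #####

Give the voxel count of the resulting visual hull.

|visual hull| = 22

before carving: 125 voxels (5×5×5)
  1. axis=1 (XZ plane), |mask|=6  ⇒  voxels=30
  2. axis=0 (YZ plane), |mask|=19  ⇒  voxels=22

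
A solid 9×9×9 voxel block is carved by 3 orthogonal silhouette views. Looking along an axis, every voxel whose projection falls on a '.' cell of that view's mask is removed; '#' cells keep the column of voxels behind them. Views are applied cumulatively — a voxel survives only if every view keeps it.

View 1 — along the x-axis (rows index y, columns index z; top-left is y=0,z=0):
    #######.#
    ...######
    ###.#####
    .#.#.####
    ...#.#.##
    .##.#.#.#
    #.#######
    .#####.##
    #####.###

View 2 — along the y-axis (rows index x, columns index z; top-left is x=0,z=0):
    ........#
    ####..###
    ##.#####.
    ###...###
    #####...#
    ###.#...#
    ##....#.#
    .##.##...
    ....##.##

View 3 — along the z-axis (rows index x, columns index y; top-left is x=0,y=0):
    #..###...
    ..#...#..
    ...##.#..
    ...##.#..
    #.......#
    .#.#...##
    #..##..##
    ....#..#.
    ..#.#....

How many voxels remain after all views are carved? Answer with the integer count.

before carving: 729 voxels (9×9×9)
step 1: project along x, AND mask (60/81) → |grid| = 540
step 2: project along y, AND mask (44/81) → |grid| = 292
step 3: project along z, AND mask (27/81) → |grid| = 92

remaining voxels: 92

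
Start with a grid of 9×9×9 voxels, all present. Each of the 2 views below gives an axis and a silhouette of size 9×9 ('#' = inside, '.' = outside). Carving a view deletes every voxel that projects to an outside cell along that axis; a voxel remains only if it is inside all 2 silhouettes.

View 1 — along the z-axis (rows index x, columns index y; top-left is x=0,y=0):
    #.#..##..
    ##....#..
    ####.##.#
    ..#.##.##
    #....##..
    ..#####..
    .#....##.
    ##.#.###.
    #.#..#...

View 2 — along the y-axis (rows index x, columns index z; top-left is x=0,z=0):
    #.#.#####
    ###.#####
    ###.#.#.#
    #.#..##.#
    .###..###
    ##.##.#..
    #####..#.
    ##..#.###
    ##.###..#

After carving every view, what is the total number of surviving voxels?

remaining voxels: 234

before carving: 729 voxels (9×9×9)
after view 1 [z-axis, 39 of 81 cells solid] → remaining = 351
after view 2 [y-axis, 55 of 81 cells solid] → remaining = 234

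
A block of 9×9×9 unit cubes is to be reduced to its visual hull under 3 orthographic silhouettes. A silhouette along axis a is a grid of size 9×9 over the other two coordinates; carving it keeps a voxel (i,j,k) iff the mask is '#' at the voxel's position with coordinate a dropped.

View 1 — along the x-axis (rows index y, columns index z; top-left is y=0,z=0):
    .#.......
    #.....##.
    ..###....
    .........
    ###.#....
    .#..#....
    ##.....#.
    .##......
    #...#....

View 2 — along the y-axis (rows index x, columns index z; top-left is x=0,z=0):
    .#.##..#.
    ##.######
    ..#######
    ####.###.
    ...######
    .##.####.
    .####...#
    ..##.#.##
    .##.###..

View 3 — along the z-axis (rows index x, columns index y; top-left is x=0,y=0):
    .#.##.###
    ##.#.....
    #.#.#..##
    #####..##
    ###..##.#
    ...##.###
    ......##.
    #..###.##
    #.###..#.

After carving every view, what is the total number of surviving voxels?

voxel count = 58

initial block: 9^3 = 729
[1] x-view keeps 20 columns → grid now 180
[2] y-view keeps 53 columns → grid now 111
[3] z-view keeps 45 columns → grid now 58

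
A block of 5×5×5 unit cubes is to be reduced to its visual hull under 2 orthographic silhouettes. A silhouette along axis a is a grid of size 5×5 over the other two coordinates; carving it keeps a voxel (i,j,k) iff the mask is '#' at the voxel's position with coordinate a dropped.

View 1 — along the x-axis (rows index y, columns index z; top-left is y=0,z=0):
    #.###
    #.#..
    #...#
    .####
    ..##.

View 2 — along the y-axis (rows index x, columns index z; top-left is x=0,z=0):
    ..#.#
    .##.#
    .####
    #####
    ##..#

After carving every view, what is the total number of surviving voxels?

voxel count = 47

initial block: 5^3 = 125
  1. axis=0 (YZ plane), |mask|=14  ⇒  voxels=70
  2. axis=1 (XZ plane), |mask|=17  ⇒  voxels=47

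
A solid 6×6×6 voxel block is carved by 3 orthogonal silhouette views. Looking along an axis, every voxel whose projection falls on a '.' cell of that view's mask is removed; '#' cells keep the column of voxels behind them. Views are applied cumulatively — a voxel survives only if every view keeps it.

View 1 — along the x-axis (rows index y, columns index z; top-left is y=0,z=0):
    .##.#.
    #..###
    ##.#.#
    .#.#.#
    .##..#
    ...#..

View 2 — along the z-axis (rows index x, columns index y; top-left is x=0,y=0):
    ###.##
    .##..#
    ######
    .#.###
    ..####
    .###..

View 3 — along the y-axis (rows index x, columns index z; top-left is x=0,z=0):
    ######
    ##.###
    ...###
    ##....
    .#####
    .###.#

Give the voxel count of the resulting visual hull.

full grid |V| = 216
V1 x: intersect with YZ mask (18 set) -- 108 left
V2 z: intersect with XY mask (25 set) -- 75 left
V3 y: intersect with XZ mask (25 set) -- 55 left

55 voxels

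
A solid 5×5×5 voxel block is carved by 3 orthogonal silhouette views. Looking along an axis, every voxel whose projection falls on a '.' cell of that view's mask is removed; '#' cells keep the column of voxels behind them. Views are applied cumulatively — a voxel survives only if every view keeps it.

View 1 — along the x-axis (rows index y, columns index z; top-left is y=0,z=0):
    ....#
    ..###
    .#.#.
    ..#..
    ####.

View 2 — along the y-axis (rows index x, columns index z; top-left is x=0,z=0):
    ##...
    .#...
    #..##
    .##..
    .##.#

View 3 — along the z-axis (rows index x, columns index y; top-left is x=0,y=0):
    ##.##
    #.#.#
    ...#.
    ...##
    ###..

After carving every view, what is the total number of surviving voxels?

initial block: 5^3 = 125
step 1: project along x, AND mask (11/25) → |grid| = 55
step 2: project along y, AND mask (11/25) → |grid| = 23
step 3: project along z, AND mask (13/25) → |grid| = 11

|visual hull| = 11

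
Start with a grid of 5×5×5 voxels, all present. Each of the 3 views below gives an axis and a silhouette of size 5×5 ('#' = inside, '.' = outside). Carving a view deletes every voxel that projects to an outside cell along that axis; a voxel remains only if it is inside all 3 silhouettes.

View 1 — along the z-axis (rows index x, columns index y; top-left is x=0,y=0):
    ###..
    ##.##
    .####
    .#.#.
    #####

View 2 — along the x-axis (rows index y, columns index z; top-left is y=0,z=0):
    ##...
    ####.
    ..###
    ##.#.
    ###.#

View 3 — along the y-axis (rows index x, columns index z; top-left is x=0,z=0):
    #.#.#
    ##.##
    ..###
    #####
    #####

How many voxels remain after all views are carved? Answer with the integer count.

voxel count = 47

before carving: 125 voxels (5×5×5)
step 1: project along z, AND mask (18/25) → |grid| = 90
step 2: project along x, AND mask (16/25) → |grid| = 59
step 3: project along y, AND mask (20/25) → |grid| = 47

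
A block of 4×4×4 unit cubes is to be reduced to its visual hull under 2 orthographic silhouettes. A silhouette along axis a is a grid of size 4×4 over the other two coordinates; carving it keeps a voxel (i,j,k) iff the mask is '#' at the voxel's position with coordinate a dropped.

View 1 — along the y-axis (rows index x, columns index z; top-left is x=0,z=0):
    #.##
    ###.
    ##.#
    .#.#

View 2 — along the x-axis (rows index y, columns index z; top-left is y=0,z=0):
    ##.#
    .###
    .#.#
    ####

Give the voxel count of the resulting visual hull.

34 voxels

start: 4×4×4 = 64 voxels
V1 y: intersect with XZ mask (11 set) -- 44 left
V2 x: intersect with YZ mask (12 set) -- 34 left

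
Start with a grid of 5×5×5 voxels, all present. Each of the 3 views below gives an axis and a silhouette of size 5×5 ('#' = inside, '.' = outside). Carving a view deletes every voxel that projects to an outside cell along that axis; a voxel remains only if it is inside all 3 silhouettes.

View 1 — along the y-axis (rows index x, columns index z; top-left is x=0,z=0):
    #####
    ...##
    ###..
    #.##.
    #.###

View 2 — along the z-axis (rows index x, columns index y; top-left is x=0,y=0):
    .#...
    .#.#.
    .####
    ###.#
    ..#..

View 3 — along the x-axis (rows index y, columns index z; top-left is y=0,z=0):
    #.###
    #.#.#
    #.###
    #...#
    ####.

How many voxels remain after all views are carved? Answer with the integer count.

start: 5×5×5 = 125 voxels
after view 1 [y-axis, 17 of 25 cells solid] → remaining = 85
after view 2 [z-axis, 12 of 25 cells solid] → remaining = 37
after view 3 [x-axis, 17 of 25 cells solid] → remaining = 28

|visual hull| = 28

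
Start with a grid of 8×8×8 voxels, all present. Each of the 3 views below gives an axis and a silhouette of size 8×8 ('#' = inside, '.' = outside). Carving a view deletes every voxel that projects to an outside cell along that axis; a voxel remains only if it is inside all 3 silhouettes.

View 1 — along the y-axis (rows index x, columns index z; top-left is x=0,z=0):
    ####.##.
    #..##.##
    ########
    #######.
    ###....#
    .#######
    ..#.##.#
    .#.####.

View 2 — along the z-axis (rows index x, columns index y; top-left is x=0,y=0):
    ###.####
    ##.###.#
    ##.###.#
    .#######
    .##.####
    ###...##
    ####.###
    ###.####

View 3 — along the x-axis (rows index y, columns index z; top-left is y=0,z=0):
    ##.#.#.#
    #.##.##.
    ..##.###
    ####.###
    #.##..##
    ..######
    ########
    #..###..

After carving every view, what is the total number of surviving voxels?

initial block: 8^3 = 512
step 1: project along y, AND mask (46/64) → |grid| = 368
step 2: project along z, AND mask (51/64) → |grid| = 291
step 3: project along x, AND mask (45/64) → |grid| = 198

remaining voxels: 198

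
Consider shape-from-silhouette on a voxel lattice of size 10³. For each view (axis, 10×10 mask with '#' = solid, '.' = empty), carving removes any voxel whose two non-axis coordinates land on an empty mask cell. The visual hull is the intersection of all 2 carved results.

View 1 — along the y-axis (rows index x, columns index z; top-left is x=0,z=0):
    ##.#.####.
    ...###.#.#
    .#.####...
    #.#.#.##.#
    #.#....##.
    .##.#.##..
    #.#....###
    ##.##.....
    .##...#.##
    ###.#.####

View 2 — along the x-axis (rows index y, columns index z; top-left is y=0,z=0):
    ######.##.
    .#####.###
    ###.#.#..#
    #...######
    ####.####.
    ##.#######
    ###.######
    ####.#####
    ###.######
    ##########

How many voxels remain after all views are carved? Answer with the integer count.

start: 10×10×10 = 1000 voxels
  1. axis=1 (XZ plane), |mask|=54  ⇒  voxels=540
  2. axis=0 (YZ plane), |mask|=83  ⇒  voxels=451

|visual hull| = 451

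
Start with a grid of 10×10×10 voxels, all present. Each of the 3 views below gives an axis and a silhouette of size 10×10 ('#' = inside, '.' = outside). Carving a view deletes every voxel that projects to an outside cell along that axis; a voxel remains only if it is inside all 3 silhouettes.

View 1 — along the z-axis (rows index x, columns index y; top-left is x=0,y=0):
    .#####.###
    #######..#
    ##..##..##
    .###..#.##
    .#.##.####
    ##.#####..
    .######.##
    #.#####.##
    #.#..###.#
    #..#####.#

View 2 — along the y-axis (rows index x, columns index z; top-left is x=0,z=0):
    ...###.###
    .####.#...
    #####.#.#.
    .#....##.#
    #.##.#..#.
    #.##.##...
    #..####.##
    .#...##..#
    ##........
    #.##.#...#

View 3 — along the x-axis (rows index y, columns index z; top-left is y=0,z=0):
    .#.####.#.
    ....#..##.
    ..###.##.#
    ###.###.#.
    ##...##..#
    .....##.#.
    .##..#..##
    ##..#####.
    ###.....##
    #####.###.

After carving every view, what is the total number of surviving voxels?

full grid |V| = 1000
[1] z-view keeps 71 columns → grid now 710
[2] y-view keeps 50 columns → grid now 359
[3] x-view keeps 55 columns → grid now 193

193 voxels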